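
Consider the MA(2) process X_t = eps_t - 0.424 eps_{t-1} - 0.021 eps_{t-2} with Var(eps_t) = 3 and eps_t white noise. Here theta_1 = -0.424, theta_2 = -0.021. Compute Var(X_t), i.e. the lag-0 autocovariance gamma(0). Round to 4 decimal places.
\gamma(0) = 3.5407

For an MA(q) process X_t = eps_t + sum_i theta_i eps_{t-i} with
Var(eps_t) = sigma^2, the variance is
  gamma(0) = sigma^2 * (1 + sum_i theta_i^2).
  sum_i theta_i^2 = (-0.424)^2 + (-0.021)^2 = 0.179776 + 0.000441 = 0.180217.
  gamma(0) = 3 * (1 + 0.180217) = 3 * 1.180217 = 3.540651, which rounds to 3.5407.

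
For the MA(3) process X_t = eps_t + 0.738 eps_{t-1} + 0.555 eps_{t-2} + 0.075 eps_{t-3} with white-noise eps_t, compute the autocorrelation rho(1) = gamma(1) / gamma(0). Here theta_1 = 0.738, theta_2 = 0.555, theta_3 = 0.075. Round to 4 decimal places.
\rho(1) = 0.6399

For an MA(q) process with theta_0 = 1, the autocovariance is
  gamma(k) = sigma^2 * sum_{i=0..q-k} theta_i * theta_{i+k},
and rho(k) = gamma(k) / gamma(0). Sigma^2 cancels.
  numerator   = (1)*(0.738) + (0.738)*(0.555) + (0.555)*(0.075) = 1.189215.
  denominator = (1)^2 + (0.738)^2 + (0.555)^2 + (0.075)^2 = 1.858294.
  rho(1) = 1.189215 / 1.858294 = 0.6399.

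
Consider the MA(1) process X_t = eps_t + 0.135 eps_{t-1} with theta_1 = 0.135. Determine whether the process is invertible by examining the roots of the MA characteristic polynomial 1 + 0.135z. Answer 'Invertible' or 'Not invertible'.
\text{Invertible}

The MA(q) characteristic polynomial is P(z) = 1 + 0.135z.
Invertibility requires all roots to lie outside the unit circle, i.e. |z| > 1 for every root.
This is linear in z: 1 + (0.135) z = 0  =>  z = -1/(0.135) = -7.407407,  |z| = 7.407407.
Moduli of all roots: 7.4074.
All moduli strictly greater than 1? Yes.
Verdict: Invertible.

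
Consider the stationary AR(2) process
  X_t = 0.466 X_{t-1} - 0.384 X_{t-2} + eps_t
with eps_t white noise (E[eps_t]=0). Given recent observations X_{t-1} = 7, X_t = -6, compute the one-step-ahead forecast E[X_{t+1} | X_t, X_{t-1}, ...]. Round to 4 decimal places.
E[X_{t+1} \mid \mathcal F_t] = -5.4840

For an AR(p) model X_t = c + sum_i phi_i X_{t-i} + eps_t, the
one-step-ahead conditional mean is
  E[X_{t+1} | X_t, ...] = c + sum_i phi_i X_{t+1-i}.
Substitute known values:
  E[X_{t+1} | ...] = (0.466) * (-6) + (-0.384) * (7)
                   = -5.4840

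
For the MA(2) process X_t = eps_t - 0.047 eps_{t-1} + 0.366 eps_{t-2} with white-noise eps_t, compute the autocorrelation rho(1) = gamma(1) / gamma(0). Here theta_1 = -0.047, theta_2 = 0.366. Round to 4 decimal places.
\rho(1) = -0.0565

For an MA(q) process with theta_0 = 1, the autocovariance is
  gamma(k) = sigma^2 * sum_{i=0..q-k} theta_i * theta_{i+k},
and rho(k) = gamma(k) / gamma(0). Sigma^2 cancels.
  numerator   = (1)*(-0.047) + (-0.047)*(0.366) = -0.064202.
  denominator = (1)^2 + (-0.047)^2 + (0.366)^2 = 1.136165.
  rho(1) = -0.064202 / 1.136165 = -0.0565.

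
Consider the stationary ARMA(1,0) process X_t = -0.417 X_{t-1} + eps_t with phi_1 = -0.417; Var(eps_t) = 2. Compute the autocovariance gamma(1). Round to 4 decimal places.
\gamma(1) = -1.0095

Multiply the model equation by X_{t-k} and take expectations. With theta_0 = psi_0 = 1 and psi_j the MA(infinity) weights, this gives
  gamma(k) - sum_i phi_i gamma(k-i) = c_k,
  c_k = sigma^2 * sum_{j=k..q} theta_j psi_{j-k}   (c_k = 0 for k > q),
using gamma(-m) = gamma(m).
Pure AR (q = 0): c_0 = sigma^2 = 2, c_k = 0 for k >= 1.
Equations for k = 0 and k = 1 (AR order 1):
  gamma(0) = phi_1 gamma(1) + c_0
  gamma(1) = phi_1 gamma(0) + c_1
Substituting the second into the first: gamma(0) (1 - phi_1^2) = c_0 + phi_1 c_1, so
  gamma(0) = c_0 / (1 - phi_1^2) = 2 / (1 - (-0.417)^2) = 2 / 0.826111 = 2.420982.
  gamma(1) = phi_1 gamma(0) = (-0.417)(2.420982) = -1.00955.
Therefore gamma(1) = -1.0095 (to 4 decimal places).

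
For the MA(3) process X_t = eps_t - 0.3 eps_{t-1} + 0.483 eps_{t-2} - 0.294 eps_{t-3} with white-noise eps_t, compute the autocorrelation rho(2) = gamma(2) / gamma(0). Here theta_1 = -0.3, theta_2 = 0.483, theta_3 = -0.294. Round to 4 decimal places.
\rho(2) = 0.4052

For an MA(q) process with theta_0 = 1, the autocovariance is
  gamma(k) = sigma^2 * sum_{i=0..q-k} theta_i * theta_{i+k},
and rho(k) = gamma(k) / gamma(0). Sigma^2 cancels.
  numerator   = (1)*(0.483) + (-0.3)*(-0.294) = 0.5712.
  denominator = (1)^2 + (-0.3)^2 + (0.483)^2 + (-0.294)^2 = 1.409725.
  rho(2) = 0.5712 / 1.409725 = 0.4052.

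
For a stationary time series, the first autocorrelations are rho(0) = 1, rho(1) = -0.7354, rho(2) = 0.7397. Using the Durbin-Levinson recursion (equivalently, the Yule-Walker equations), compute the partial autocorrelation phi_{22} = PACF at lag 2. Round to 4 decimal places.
\phi_{22} = 0.4331

The PACF at lag k is phi_{kk}, the last component of the solution
to the Yule-Walker system G_k phi = r_k where
  (G_k)_{ij} = rho(|i - j|), (r_k)_i = rho(i), i,j = 1..k.
Equivalently, Durbin-Levinson gives phi_{kk} iteratively:
  phi_{11} = rho(1)
  phi_{kk} = [rho(k) - sum_{j=1..k-1} phi_{k-1,j} rho(k-j)]
            / [1 - sum_{j=1..k-1} phi_{k-1,j} rho(j)],
  phi_{k,j} = phi_{k-1,j} - phi_{kk} phi_{k-1,k-j},  j = 1..k-1.
Step k = 1:
  phi_11 = rho(1) = -0.7354.
Step k = 2:
  phi_22 = [rho(2) - phi_11 rho(1)] / [1 - phi_11 rho(1)] = [0.7397 - (-0.7354)(-0.7354)] / [1 - (-0.7354)(-0.7354)]
         = 0.19888684 / 0.45918684 = 0.4331.
Therefore phi_{22} = 0.4331.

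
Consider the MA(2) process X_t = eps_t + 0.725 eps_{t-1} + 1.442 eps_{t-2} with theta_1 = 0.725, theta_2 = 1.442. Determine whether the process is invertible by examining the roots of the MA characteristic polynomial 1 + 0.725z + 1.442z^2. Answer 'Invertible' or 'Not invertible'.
\text{Not invertible}

The MA(q) characteristic polynomial is P(z) = 1 + 0.725z + 1.442z^2.
Invertibility requires all roots to lie outside the unit circle, i.e. |z| > 1 for every root.
Set 1 + (0.725) z + (1.442) z^2 = 0, i.e. a z^2 + b z + c = 0 with a = 1.442, b = 0.725, c = 1.
Discriminant D = b^2 - 4ac = (0.725)^2 - 4*(1.442)*1 = 0.525625 - (5.768) = -5.242375.
D < 0, so the roots are the complex-conjugate pair z = (-b +/- i sqrt(-D)) / (2a) = -0.2514 +/- 0.7939i.
For a conjugate pair |z|^2 = z * conj(z) = (product of roots) = c/a = 1/(1.442) = 0.693481, so |z| = sqrt(0.693481) = 0.8328 for both roots.
Moduli of all roots: 0.8328, 0.8328.
All moduli strictly greater than 1? No.
Verdict: Not invertible.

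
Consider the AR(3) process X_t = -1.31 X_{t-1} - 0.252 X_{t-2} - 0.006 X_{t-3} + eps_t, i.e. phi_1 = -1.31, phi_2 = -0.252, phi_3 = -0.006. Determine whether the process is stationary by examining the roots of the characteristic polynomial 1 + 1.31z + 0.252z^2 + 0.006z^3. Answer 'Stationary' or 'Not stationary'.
\text{Not stationary}

The AR(p) characteristic polynomial is P(z) = 1 + 1.31z + 0.252z^2 + 0.006z^3.
Stationarity requires all roots to lie outside the unit circle, i.e. |z| > 1 for every root.
Degree 3: look for a simple real root z0 first, then factor out (1 - z/z0) and solve the remaining quadratic.
Testing z0 = -5: P(-5) = 1 + (1.31)(-5) + (0.252)(-5)^2 + (0.006)(-5)^3
  = 1 + (-6.55) + (6.3) + (-0.75) = 0.  So z_0 = -5 is a root, |z_0| = 5.
Divide out the factor (1 + 0.2 z) = (1 - z/z0) (since 1/z0 = -0.2):
  P(z) = (1 + 0.2 z)(1 + (1.11) z + (0.03) z^2)
  [check: z-coef 1.11 - (-0.2) = 1.31; z^2-coef 0.03 - (-0.2)(1.11) = 0.252; z^3-coef -(-0.2)(0.03) = 0.006.]
Remaining roots from the quadratic factor 1 + (1.11) z + (0.03) z^2:
  Set 1 + (1.11) z + (0.03) z^2 = 0, i.e. a z^2 + b z + c = 0 with a = 0.03, b = 1.11, c = 1.
  Discriminant D = b^2 - 4ac = (1.11)^2 - 4*(0.03)*1 = 1.2321 - (0.12) = 1.1121.
  D >= 0, so the roots are real: z = (-b +/- sqrt(D)) / (2a) = (-1.11 +/- 1.054562) / (0.06).
    z_1 = (-1.11 + 1.054562) / (0.06) = -0.924,   |z_1| = 0.924.
    z_2 = (-1.11 - 1.054562) / (0.06) = -36.076,   |z_2| = 36.076.
Moduli of all roots: 5.0000, 0.9240, 36.0760.
All moduli strictly greater than 1? No.
Verdict: Not stationary.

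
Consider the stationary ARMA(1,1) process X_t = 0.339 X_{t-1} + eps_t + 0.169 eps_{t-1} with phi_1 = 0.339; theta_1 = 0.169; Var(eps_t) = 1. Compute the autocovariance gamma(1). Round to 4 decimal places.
\gamma(1) = 0.6068

Multiply the model equation by X_{t-k} and take expectations. With theta_0 = psi_0 = 1 and psi_j the MA(infinity) weights, this gives
  gamma(k) - sum_i phi_i gamma(k-i) = c_k,
  c_k = sigma^2 * sum_{j=k..q} theta_j psi_{j-k}   (c_k = 0 for k > q),
using gamma(-m) = gamma(m).
psi-weights needed (psi_j = theta_j + sum_i phi_i psi_{j-i}):
  psi_1 = theta_1 + phi_1 = 0.169 + (0.339) = 0.508
Right-hand sides:
  c_0 = sigma^2 (1 + theta_1 psi_1) = 1 * (1 + (0.169)(0.508)) = 1 * 1.085852 = 1.085852
  c_1 = sigma^2 theta_1 = 1 * (0.169) = 0.169
  c_2 = 0
Equations for k = 0 and k = 1 (AR order 1):
  gamma(0) = phi_1 gamma(1) + c_0
  gamma(1) = phi_1 gamma(0) + c_1
Substituting the second into the first: gamma(0) (1 - phi_1^2) = c_0 + phi_1 c_1, so
  gamma(0) = (c_0 + phi_1 c_1) / (1 - phi_1^2) = (1.085852 + (0.339)(0.169)) / (1 - (0.339)^2) = 1.143143 / 0.885079 = 1.291572.
  gamma(1) = phi_1 gamma(0) + c_1 = (0.339)(1.291572) + (0.169) = 0.606843.
Therefore gamma(1) = 0.6068 (to 4 decimal places).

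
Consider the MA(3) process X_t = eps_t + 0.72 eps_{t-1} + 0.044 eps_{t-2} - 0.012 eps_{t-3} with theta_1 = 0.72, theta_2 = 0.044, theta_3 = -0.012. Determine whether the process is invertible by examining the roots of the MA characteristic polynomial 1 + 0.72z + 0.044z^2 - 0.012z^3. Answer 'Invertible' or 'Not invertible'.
\text{Invertible}

The MA(q) characteristic polynomial is P(z) = 1 + 0.72z + 0.044z^2 - 0.012z^3.
Invertibility requires all roots to lie outside the unit circle, i.e. |z| > 1 for every root.
Degree 3: look for a simple real root z0 first, then factor out (1 - z/z0) and solve the remaining quadratic.
Testing z0 = -5: P(-5) = 1 + (0.72)(-5) + (0.044)(-5)^2 + (-0.012)(-5)^3
  = 1 + (-3.6) + (1.1) + (1.5) = 0.  So z_0 = -5 is a root, |z_0| = 5.
Divide out the factor (1 + 0.2 z) = (1 - z/z0) (since 1/z0 = -0.2):
  P(z) = (1 + 0.2 z)(1 + (0.52) z + (-0.06) z^2)
  [check: z-coef 0.52 - (-0.2) = 0.72; z^2-coef -0.06 - (-0.2)(0.52) = 0.044; z^3-coef -(-0.2)(-0.06) = -0.012.]
Remaining roots from the quadratic factor 1 + (0.52) z + (-0.06) z^2:
  Set 1 + (0.52) z + (-0.06) z^2 = 0, i.e. a z^2 + b z + c = 0 with a = -0.06, b = 0.52, c = 1.
  Discriminant D = b^2 - 4ac = (0.52)^2 - 4*(-0.06)*1 = 0.2704 - (-0.24) = 0.5104.
  D >= 0, so the roots are real: z = (-b +/- sqrt(D)) / (2a) = (-0.52 +/- 0.714423) / (-0.12).
    z_1 = (-0.52 + 0.714423) / (-0.12) = -1.6202,   |z_1| = 1.6202.
    z_2 = (-0.52 - 0.714423) / (-0.12) = 10.2869,   |z_2| = 10.2869.
Moduli of all roots: 5.0000, 1.6202, 10.2869.
All moduli strictly greater than 1? Yes.
Verdict: Invertible.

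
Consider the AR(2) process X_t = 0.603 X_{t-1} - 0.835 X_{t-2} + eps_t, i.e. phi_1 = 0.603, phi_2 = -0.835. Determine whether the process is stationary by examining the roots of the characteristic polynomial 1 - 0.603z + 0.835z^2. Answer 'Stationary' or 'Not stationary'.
\text{Stationary}

The AR(p) characteristic polynomial is P(z) = 1 - 0.603z + 0.835z^2.
Stationarity requires all roots to lie outside the unit circle, i.e. |z| > 1 for every root.
Set 1 + (-0.603) z + (0.835) z^2 = 0, i.e. a z^2 + b z + c = 0 with a = 0.835, b = -0.603, c = 1.
Discriminant D = b^2 - 4ac = (-0.603)^2 - 4*(0.835)*1 = 0.363609 - (3.34) = -2.976391.
D < 0, so the roots are the complex-conjugate pair z = (-b +/- i sqrt(-D)) / (2a) = 0.3611 +/- 1.0331i.
For a conjugate pair |z|^2 = z * conj(z) = (product of roots) = c/a = 1/(0.835) = 1.197605, so |z| = sqrt(1.197605) = 1.0944 for both roots.
Moduli of all roots: 1.0944, 1.0944.
All moduli strictly greater than 1? Yes.
Verdict: Stationary.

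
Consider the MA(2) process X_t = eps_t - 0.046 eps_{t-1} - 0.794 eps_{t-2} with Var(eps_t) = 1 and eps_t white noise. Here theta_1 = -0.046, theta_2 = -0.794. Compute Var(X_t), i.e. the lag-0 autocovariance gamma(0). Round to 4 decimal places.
\gamma(0) = 1.6326

For an MA(q) process X_t = eps_t + sum_i theta_i eps_{t-i} with
Var(eps_t) = sigma^2, the variance is
  gamma(0) = sigma^2 * (1 + sum_i theta_i^2).
  sum_i theta_i^2 = (-0.046)^2 + (-0.794)^2 = 0.002116 + 0.630436 = 0.632552.
  gamma(0) = 1 * (1 + 0.632552) = 1 * 1.632552 = 1.632552, which rounds to 1.6326.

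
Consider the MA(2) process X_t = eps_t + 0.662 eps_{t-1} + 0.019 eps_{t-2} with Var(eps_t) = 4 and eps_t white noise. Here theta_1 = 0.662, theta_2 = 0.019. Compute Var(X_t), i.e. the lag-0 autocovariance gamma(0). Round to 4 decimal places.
\gamma(0) = 5.7544

For an MA(q) process X_t = eps_t + sum_i theta_i eps_{t-i} with
Var(eps_t) = sigma^2, the variance is
  gamma(0) = sigma^2 * (1 + sum_i theta_i^2).
  sum_i theta_i^2 = (0.662)^2 + (0.019)^2 = 0.438244 + 0.000361 = 0.438605.
  gamma(0) = 4 * (1 + 0.438605) = 4 * 1.438605 = 5.75442, which rounds to 5.7544.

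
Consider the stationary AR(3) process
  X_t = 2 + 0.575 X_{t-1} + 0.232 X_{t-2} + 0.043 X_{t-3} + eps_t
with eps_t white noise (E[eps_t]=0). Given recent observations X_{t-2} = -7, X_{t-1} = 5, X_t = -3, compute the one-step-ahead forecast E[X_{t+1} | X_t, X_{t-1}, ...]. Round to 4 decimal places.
E[X_{t+1} \mid \mathcal F_t] = 1.1340

For an AR(p) model X_t = c + sum_i phi_i X_{t-i} + eps_t, the
one-step-ahead conditional mean is
  E[X_{t+1} | X_t, ...] = c + sum_i phi_i X_{t+1-i}.
Substitute known values:
  E[X_{t+1} | ...] = 2 + (0.575) * (-3) + (0.232) * (5) + (0.043) * (-7)
                   = 1.1340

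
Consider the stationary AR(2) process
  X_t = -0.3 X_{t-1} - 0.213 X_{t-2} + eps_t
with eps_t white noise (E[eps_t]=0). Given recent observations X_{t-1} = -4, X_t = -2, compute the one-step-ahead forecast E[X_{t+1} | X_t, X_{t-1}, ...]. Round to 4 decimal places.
E[X_{t+1} \mid \mathcal F_t] = 1.4520

For an AR(p) model X_t = c + sum_i phi_i X_{t-i} + eps_t, the
one-step-ahead conditional mean is
  E[X_{t+1} | X_t, ...] = c + sum_i phi_i X_{t+1-i}.
Substitute known values:
  E[X_{t+1} | ...] = (-0.3) * (-2) + (-0.213) * (-4)
                   = 1.4520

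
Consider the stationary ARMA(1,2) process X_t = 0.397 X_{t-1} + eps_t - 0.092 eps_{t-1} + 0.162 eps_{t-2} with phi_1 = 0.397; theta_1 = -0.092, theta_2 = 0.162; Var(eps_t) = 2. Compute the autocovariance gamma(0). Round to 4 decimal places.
\gamma(0) = 2.3763

Multiply the model equation by X_{t-k} and take expectations. With theta_0 = psi_0 = 1 and psi_j the MA(infinity) weights, this gives
  gamma(k) - sum_i phi_i gamma(k-i) = c_k,
  c_k = sigma^2 * sum_{j=k..q} theta_j psi_{j-k}   (c_k = 0 for k > q),
using gamma(-m) = gamma(m).
psi-weights needed (psi_j = theta_j + sum_i phi_i psi_{j-i}):
  psi_1 = theta_1 + phi_1 = -0.092 + (0.397) = 0.305
  psi_2 = theta_2 + phi_1 psi_1 = 0.162 + (0.397)(0.305) = 0.283085
Right-hand sides:
  c_0 = sigma^2 (1 + theta_1 psi_1 + theta_2 psi_2) = 2 * (1 + (-0.092)(0.305) + (0.162)(0.283085)) = 2 * 1.0178 = 2.0356
  c_1 = sigma^2 (theta_1 + theta_2 psi_1) = 2 * (-0.092 + (0.162)(0.305)) = -0.08518
  c_2 = sigma^2 theta_2 = 2 * (0.162) = 0.324
Equations for k = 0 and k = 1 (AR order 1):
  gamma(0) = phi_1 gamma(1) + c_0
  gamma(1) = phi_1 gamma(0) + c_1
Substituting the second into the first: gamma(0) (1 - phi_1^2) = c_0 + phi_1 c_1, so
  gamma(0) = (c_0 + phi_1 c_1) / (1 - phi_1^2) = (2.0356 + (0.397)(-0.08518)) / (1 - (0.397)^2) = 2.001783 / 0.842391 = 2.376311.
Therefore gamma(0) = 2.3763 (to 4 decimal places).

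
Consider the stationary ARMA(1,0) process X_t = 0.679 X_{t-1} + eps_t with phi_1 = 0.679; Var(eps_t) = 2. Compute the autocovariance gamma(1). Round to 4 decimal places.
\gamma(1) = 2.5197

Multiply the model equation by X_{t-k} and take expectations. With theta_0 = psi_0 = 1 and psi_j the MA(infinity) weights, this gives
  gamma(k) - sum_i phi_i gamma(k-i) = c_k,
  c_k = sigma^2 * sum_{j=k..q} theta_j psi_{j-k}   (c_k = 0 for k > q),
using gamma(-m) = gamma(m).
Pure AR (q = 0): c_0 = sigma^2 = 2, c_k = 0 for k >= 1.
Equations for k = 0 and k = 1 (AR order 1):
  gamma(0) = phi_1 gamma(1) + c_0
  gamma(1) = phi_1 gamma(0) + c_1
Substituting the second into the first: gamma(0) (1 - phi_1^2) = c_0 + phi_1 c_1, so
  gamma(0) = c_0 / (1 - phi_1^2) = 2 / (1 - (0.679)^2) = 2 / 0.538959 = 3.710857.
  gamma(1) = phi_1 gamma(0) = (0.679)(3.710857) = 2.519672.
Therefore gamma(1) = 2.5197 (to 4 decimal places).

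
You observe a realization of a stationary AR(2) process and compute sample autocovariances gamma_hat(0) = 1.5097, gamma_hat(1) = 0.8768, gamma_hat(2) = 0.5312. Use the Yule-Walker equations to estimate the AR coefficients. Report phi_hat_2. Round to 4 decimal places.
\hat\phi_{2} = 0.0220

The Yule-Walker equations for an AR(p) process read, in matrix form,
  Gamma_p phi = r_p,   with   (Gamma_p)_{ij} = gamma(|i - j|),
                       (r_p)_i = gamma(i),   i,j = 1..p.
Substitute the sample gammas (Toeplitz matrix and right-hand side of size 2):
  Gamma_p = [[1.5097, 0.8768], [0.8768, 1.5097]]
  r_p     = [0.8768, 0.5312]
Written out:
  1.5097 phi_1 + 0.8768 phi_2 = 0.8768
  0.8768 phi_1 + 1.5097 phi_2 = 0.5312
Solve by Cramer's rule:
  det = gamma(0)^2 - gamma(1)^2 = (1.5097)^2 - (0.8768)^2 = 2.27919409 - 0.76877824 = 1.51041585
  phi_hat_1 = [gamma(1) gamma(0) - gamma(1) gamma(2)] / det = [(0.8768)(1.5097) - (0.8768)(0.5312)] / 1.51041585 = 0.8579488 / 1.51041585 = 0.568
  phi_hat_2 = [gamma(0) gamma(2) - gamma(1)^2] / det = [(1.5097)(0.5312) - (0.8768)^2] / 1.51041585 = 0.0331744 / 1.51041585 = 0.022
So phi_hat = [0.5680, 0.0220].
Therefore phi_hat_2 = 0.0220.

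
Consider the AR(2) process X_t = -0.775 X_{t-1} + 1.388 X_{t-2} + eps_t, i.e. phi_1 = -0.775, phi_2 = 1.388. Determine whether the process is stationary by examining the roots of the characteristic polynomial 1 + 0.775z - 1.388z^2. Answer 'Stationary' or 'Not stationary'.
\text{Not stationary}

The AR(p) characteristic polynomial is P(z) = 1 + 0.775z - 1.388z^2.
Stationarity requires all roots to lie outside the unit circle, i.e. |z| > 1 for every root.
Set 1 + (0.775) z + (-1.388) z^2 = 0, i.e. a z^2 + b z + c = 0 with a = -1.388, b = 0.775, c = 1.
Discriminant D = b^2 - 4ac = (0.775)^2 - 4*(-1.388)*1 = 0.600625 - (-5.552) = 6.152625.
D >= 0, so the roots are real: z = (-b +/- sqrt(D)) / (2a) = (-0.775 +/- 2.480449) / (-2.776).
  z_1 = (-0.775 + 2.480449) / (-2.776) = -0.6144,   |z_1| = 0.6144.
  z_2 = (-0.775 - 2.480449) / (-2.776) = 1.1727,   |z_2| = 1.1727.
Moduli of all roots: 0.6144, 1.1727.
All moduli strictly greater than 1? No.
Verdict: Not stationary.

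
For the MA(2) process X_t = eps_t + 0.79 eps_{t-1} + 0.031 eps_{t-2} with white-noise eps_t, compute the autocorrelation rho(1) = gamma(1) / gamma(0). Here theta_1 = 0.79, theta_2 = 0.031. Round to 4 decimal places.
\rho(1) = 0.5012

For an MA(q) process with theta_0 = 1, the autocovariance is
  gamma(k) = sigma^2 * sum_{i=0..q-k} theta_i * theta_{i+k},
and rho(k) = gamma(k) / gamma(0). Sigma^2 cancels.
  numerator   = (1)*(0.79) + (0.79)*(0.031) = 0.81449.
  denominator = (1)^2 + (0.79)^2 + (0.031)^2 = 1.625061.
  rho(1) = 0.81449 / 1.625061 = 0.5012.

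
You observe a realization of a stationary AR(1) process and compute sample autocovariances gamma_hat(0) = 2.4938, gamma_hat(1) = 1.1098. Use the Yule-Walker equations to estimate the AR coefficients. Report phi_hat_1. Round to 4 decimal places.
\hat\phi_{1} = 0.4450

The Yule-Walker equations for an AR(p) process read, in matrix form,
  Gamma_p phi = r_p,   with   (Gamma_p)_{ij} = gamma(|i - j|),
                       (r_p)_i = gamma(i),   i,j = 1..p.
Substitute the sample gammas (Toeplitz matrix and right-hand side of size 1):
  Gamma_p = [[2.4938]]
  r_p     = [1.1098]
With p = 1 this is the single equation gamma(0) phi_1 = gamma(1):
  phi_hat_1 = gamma(1) / gamma(0) = 1.1098 / 2.4938 = 0.4450.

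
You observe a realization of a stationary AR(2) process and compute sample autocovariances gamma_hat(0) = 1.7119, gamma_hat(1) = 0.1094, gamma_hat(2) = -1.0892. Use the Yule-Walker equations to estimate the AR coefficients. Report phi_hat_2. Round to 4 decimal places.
\hat\phi_{2} = -0.6430

The Yule-Walker equations for an AR(p) process read, in matrix form,
  Gamma_p phi = r_p,   with   (Gamma_p)_{ij} = gamma(|i - j|),
                       (r_p)_i = gamma(i),   i,j = 1..p.
Substitute the sample gammas (Toeplitz matrix and right-hand side of size 2):
  Gamma_p = [[1.7119, 0.1094], [0.1094, 1.7119]]
  r_p     = [0.1094, -1.0892]
Written out:
  1.7119 phi_1 + 0.1094 phi_2 = 0.1094
  0.1094 phi_1 + 1.7119 phi_2 = -1.0892
Solve by Cramer's rule:
  det = gamma(0)^2 - gamma(1)^2 = (1.7119)^2 - (0.1094)^2 = 2.93060161 - 0.01196836 = 2.91863325
  phi_hat_1 = [gamma(1) gamma(0) - gamma(1) gamma(2)] / det = [(0.1094)(1.7119) - (0.1094)(-1.0892)] / 2.91863325 = 0.30644034 / 2.91863325 = 0.105
  phi_hat_2 = [gamma(0) gamma(2) - gamma(1)^2] / det = [(1.7119)(-1.0892) - (0.1094)^2] / 2.91863325 = -1.87656984 / 2.91863325 = -0.643
So phi_hat = [0.1050, -0.6430].
Therefore phi_hat_2 = -0.6430.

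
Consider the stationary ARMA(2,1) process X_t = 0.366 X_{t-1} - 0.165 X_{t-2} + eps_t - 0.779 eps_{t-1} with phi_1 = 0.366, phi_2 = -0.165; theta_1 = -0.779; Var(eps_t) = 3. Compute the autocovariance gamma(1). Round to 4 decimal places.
\gamma(1) = -0.8049

Multiply the model equation by X_{t-k} and take expectations. With theta_0 = psi_0 = 1 and psi_j the MA(infinity) weights, this gives
  gamma(k) - sum_i phi_i gamma(k-i) = c_k,
  c_k = sigma^2 * sum_{j=k..q} theta_j psi_{j-k}   (c_k = 0 for k > q),
using gamma(-m) = gamma(m).
psi-weights needed (psi_j = theta_j + sum_i phi_i psi_{j-i}):
  psi_1 = theta_1 + phi_1 = -0.779 + (0.366) = -0.413
Right-hand sides:
  c_0 = sigma^2 (1 + theta_1 psi_1) = 3 * (1 + (-0.779)(-0.413)) = 3 * 1.321727 = 3.965181
  c_1 = sigma^2 theta_1 = 3 * (-0.779) = -2.337
  c_2 = 0
Equations for k = 0, 1, 2 (AR order 2, c_2 = 0):
  (E0) gamma(0) = phi_1 gamma(1) + phi_2 gamma(2) + c_0
  (E1) gamma(1) = phi_1 gamma(0) + phi_2 gamma(1) + c_1
  (E2) gamma(2) = phi_1 gamma(1) + phi_2 gamma(0)
From (E1): gamma(1) = A gamma(0) + B with
  A = phi_1 / (1 - phi_2) = 0.366 / 1.165 = 0.314163,   B = c_1 / (1 - phi_2) = -2.337 / 1.165 = -2.006009.
Insert (E2) into (E0): gamma(0) (1 - phi_2^2) = phi_1 (1 + phi_2) gamma(1) + c_0.
  phi_1 (1 + phi_2) = (0.366)(0.835) = 0.30561,   1 - phi_2^2 = 0.972775.
Replace gamma(1) by A gamma(0) + B and collect gamma(0):
  gamma(0) [0.972775 - (0.30561)(0.314163)] = (0.30561)(-2.006009) + 3.965181
  gamma(0) * 0.876764 = 3.352125
  gamma(0) = 3.352125 / 0.876764 = 3.823294.
  gamma(1) = A gamma(0) + B = (0.314163)(3.823294) + (-2.006009) = -0.804871.
Therefore gamma(1) = -0.8049 (to 4 decimal places).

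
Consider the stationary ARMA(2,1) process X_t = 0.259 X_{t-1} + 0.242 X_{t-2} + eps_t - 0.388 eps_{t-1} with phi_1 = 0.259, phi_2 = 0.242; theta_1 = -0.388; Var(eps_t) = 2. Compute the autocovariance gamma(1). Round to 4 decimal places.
\gamma(1) = -0.2961

Multiply the model equation by X_{t-k} and take expectations. With theta_0 = psi_0 = 1 and psi_j the MA(infinity) weights, this gives
  gamma(k) - sum_i phi_i gamma(k-i) = c_k,
  c_k = sigma^2 * sum_{j=k..q} theta_j psi_{j-k}   (c_k = 0 for k > q),
using gamma(-m) = gamma(m).
psi-weights needed (psi_j = theta_j + sum_i phi_i psi_{j-i}):
  psi_1 = theta_1 + phi_1 = -0.388 + (0.259) = -0.129
Right-hand sides:
  c_0 = sigma^2 (1 + theta_1 psi_1) = 2 * (1 + (-0.388)(-0.129)) = 2 * 1.050052 = 2.100104
  c_1 = sigma^2 theta_1 = 2 * (-0.388) = -0.776
  c_2 = 0
Equations for k = 0, 1, 2 (AR order 2, c_2 = 0):
  (E0) gamma(0) = phi_1 gamma(1) + phi_2 gamma(2) + c_0
  (E1) gamma(1) = phi_1 gamma(0) + phi_2 gamma(1) + c_1
  (E2) gamma(2) = phi_1 gamma(1) + phi_2 gamma(0)
From (E1): gamma(1) = A gamma(0) + B with
  A = phi_1 / (1 - phi_2) = 0.259 / 0.758 = 0.341689,   B = c_1 / (1 - phi_2) = -0.776 / 0.758 = -1.023747.
Insert (E2) into (E0): gamma(0) (1 - phi_2^2) = phi_1 (1 + phi_2) gamma(1) + c_0.
  phi_1 (1 + phi_2) = (0.259)(1.242) = 0.321678,   1 - phi_2^2 = 0.941436.
Replace gamma(1) by A gamma(0) + B and collect gamma(0):
  gamma(0) [0.941436 - (0.321678)(0.341689)] = (0.321678)(-1.023747) + 2.100104
  gamma(0) * 0.831522 = 1.770787
  gamma(0) = 1.770787 / 0.831522 = 2.129573.
  gamma(1) = A gamma(0) + B = (0.341689)(2.129573) + (-1.023747) = -0.296096.
Therefore gamma(1) = -0.2961 (to 4 decimal places).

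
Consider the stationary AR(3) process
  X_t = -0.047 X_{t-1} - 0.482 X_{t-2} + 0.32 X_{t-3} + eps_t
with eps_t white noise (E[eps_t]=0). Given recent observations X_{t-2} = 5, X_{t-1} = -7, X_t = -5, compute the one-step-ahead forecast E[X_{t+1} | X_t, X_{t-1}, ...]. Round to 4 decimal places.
E[X_{t+1} \mid \mathcal F_t] = 5.2090

For an AR(p) model X_t = c + sum_i phi_i X_{t-i} + eps_t, the
one-step-ahead conditional mean is
  E[X_{t+1} | X_t, ...] = c + sum_i phi_i X_{t+1-i}.
Substitute known values:
  E[X_{t+1} | ...] = (-0.047) * (-5) + (-0.482) * (-7) + (0.32) * (5)
                   = 5.2090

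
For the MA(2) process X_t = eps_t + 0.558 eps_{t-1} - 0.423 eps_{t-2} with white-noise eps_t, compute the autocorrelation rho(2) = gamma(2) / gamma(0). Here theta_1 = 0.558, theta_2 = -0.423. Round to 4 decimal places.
\rho(2) = -0.2838

For an MA(q) process with theta_0 = 1, the autocovariance is
  gamma(k) = sigma^2 * sum_{i=0..q-k} theta_i * theta_{i+k},
and rho(k) = gamma(k) / gamma(0). Sigma^2 cancels.
  numerator   = (1)*(-0.423) = -0.423.
  denominator = (1)^2 + (0.558)^2 + (-0.423)^2 = 1.490293.
  rho(2) = -0.423 / 1.490293 = -0.2838.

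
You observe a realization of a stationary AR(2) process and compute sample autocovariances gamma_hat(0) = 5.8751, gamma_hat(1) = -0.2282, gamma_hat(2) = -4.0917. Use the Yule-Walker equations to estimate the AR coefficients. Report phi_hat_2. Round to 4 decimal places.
\hat\phi_{2} = -0.6990

The Yule-Walker equations for an AR(p) process read, in matrix form,
  Gamma_p phi = r_p,   with   (Gamma_p)_{ij} = gamma(|i - j|),
                       (r_p)_i = gamma(i),   i,j = 1..p.
Substitute the sample gammas (Toeplitz matrix and right-hand side of size 2):
  Gamma_p = [[5.8751, -0.2282], [-0.2282, 5.8751]]
  r_p     = [-0.2282, -4.0917]
Written out:
  5.8751 phi_1 - 0.2282 phi_2 = -0.2282
  -0.2282 phi_1 + 5.8751 phi_2 = -4.0917
Solve by Cramer's rule:
  det = gamma(0)^2 - gamma(1)^2 = (5.8751)^2 - (-0.2282)^2 = 34.51680001 - 0.05207524 = 34.46472477
  phi_hat_1 = [gamma(1) gamma(0) - gamma(1) gamma(2)] / det = [(-0.2282)(5.8751) - (-0.2282)(-4.0917)] / 34.46472477 = -2.27442376 / 34.46472477 = -0.066
  phi_hat_2 = [gamma(0) gamma(2) - gamma(1)^2] / det = [(5.8751)(-4.0917) - (-0.2282)^2] / 34.46472477 = -24.09122191 / 34.46472477 = -0.699
So phi_hat = [-0.0660, -0.6990].
Therefore phi_hat_2 = -0.6990.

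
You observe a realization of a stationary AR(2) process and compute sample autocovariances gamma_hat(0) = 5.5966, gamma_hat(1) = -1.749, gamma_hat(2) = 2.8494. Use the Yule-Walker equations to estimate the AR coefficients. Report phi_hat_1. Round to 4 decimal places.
\hat\phi_{1} = -0.1700

The Yule-Walker equations for an AR(p) process read, in matrix form,
  Gamma_p phi = r_p,   with   (Gamma_p)_{ij} = gamma(|i - j|),
                       (r_p)_i = gamma(i),   i,j = 1..p.
Substitute the sample gammas (Toeplitz matrix and right-hand side of size 2):
  Gamma_p = [[5.5966, -1.749], [-1.749, 5.5966]]
  r_p     = [-1.749, 2.8494]
Written out:
  5.5966 phi_1 - 1.749 phi_2 = -1.749
  -1.749 phi_1 + 5.5966 phi_2 = 2.8494
Solve by Cramer's rule:
  det = gamma(0)^2 - gamma(1)^2 = (5.5966)^2 - (-1.749)^2 = 31.32193156 - 3.059001 = 28.26293056
  phi_hat_1 = [gamma(1) gamma(0) - gamma(1) gamma(2)] / det = [(-1.749)(5.5966) - (-1.749)(2.8494)] / 28.26293056 = -4.8048528 / 28.26293056 = -0.17
  phi_hat_2 = [gamma(0) gamma(2) - gamma(1)^2] / det = [(5.5966)(2.8494) - (-1.749)^2] / 28.26293056 = 12.88795104 / 28.26293056 = 0.456
So phi_hat = [-0.1700, 0.4560].
Therefore phi_hat_1 = -0.1700.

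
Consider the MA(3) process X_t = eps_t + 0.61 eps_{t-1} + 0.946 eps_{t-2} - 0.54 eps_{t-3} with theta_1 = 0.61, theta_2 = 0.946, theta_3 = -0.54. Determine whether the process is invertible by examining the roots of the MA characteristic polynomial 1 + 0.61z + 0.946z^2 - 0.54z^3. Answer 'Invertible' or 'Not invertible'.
\text{Not invertible}

The MA(q) characteristic polynomial is P(z) = 1 + 0.61z + 0.946z^2 - 0.54z^3.
Invertibility requires all roots to lie outside the unit circle, i.e. |z| > 1 for every root.
Degree 3: look for a simple real root z0 first, then factor out (1 - z/z0) and solve the remaining quadratic.
Testing z0 = 2.5: P(2.5) = 1 + (0.61)(2.5) + (0.946)(2.5)^2 + (-0.54)(2.5)^3
  = 1 + (1.525) + (5.9125) + (-8.4375) = 0.  So z_0 = 2.5 is a root, |z_0| = 2.5.
Divide out the factor (1 - 0.4 z) = (1 - z/z0) (since 1/z0 = 0.4):
  P(z) = (1 - 0.4 z)(1 + (1.01) z + (1.35) z^2)
  [check: z-coef 1.01 - (0.4) = 0.61; z^2-coef 1.35 - (0.4)(1.01) = 0.946; z^3-coef -(0.4)(1.35) = -0.54.]
Remaining roots from the quadratic factor 1 + (1.01) z + (1.35) z^2:
  Set 1 + (1.01) z + (1.35) z^2 = 0, i.e. a z^2 + b z + c = 0 with a = 1.35, b = 1.01, c = 1.
  Discriminant D = b^2 - 4ac = (1.01)^2 - 4*(1.35)*1 = 1.0201 - (5.4) = -4.3799.
  D < 0, so the roots are the complex-conjugate pair z = (-b +/- i sqrt(-D)) / (2a) = -0.3741 +/- 0.7751i.
  For a conjugate pair |z|^2 = z * conj(z) = (product of roots) = c/a = 1/(1.35) = 0.740741, so |z| = sqrt(0.740741) = 0.8607 for both roots.
Moduli of all roots: 2.5000, 0.8607, 0.8607.
All moduli strictly greater than 1? No.
Verdict: Not invertible.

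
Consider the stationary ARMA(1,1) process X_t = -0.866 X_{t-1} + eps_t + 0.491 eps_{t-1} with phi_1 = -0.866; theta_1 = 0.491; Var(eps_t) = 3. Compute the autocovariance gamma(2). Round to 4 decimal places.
\gamma(2) = 2.2396

Multiply the model equation by X_{t-k} and take expectations. With theta_0 = psi_0 = 1 and psi_j the MA(infinity) weights, this gives
  gamma(k) - sum_i phi_i gamma(k-i) = c_k,
  c_k = sigma^2 * sum_{j=k..q} theta_j psi_{j-k}   (c_k = 0 for k > q),
using gamma(-m) = gamma(m).
psi-weights needed (psi_j = theta_j + sum_i phi_i psi_{j-i}):
  psi_1 = theta_1 + phi_1 = 0.491 + (-0.866) = -0.375
Right-hand sides:
  c_0 = sigma^2 (1 + theta_1 psi_1) = 3 * (1 + (0.491)(-0.375)) = 3 * 0.815875 = 2.447625
  c_1 = sigma^2 theta_1 = 3 * (0.491) = 1.473
  c_2 = 0
Equations for k = 0 and k = 1 (AR order 1):
  gamma(0) = phi_1 gamma(1) + c_0
  gamma(1) = phi_1 gamma(0) + c_1
Substituting the second into the first: gamma(0) (1 - phi_1^2) = c_0 + phi_1 c_1, so
  gamma(0) = (c_0 + phi_1 c_1) / (1 - phi_1^2) = (2.447625 + (-0.866)(1.473)) / (1 - (-0.866)^2) = 1.172007 / 0.250044 = 4.687203.
  gamma(1) = phi_1 gamma(0) + c_1 = (-0.866)(4.687203) + (1.473) = -2.586118.
For k = 2 (> q): gamma(2) = phi_1 gamma(1) = (-0.866)(-2.586118) = 2.239578.
Therefore gamma(2) = 2.2396 (to 4 decimal places).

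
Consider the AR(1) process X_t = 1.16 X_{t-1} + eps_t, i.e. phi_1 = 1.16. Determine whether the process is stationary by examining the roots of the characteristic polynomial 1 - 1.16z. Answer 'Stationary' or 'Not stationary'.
\text{Not stationary}

The AR(p) characteristic polynomial is P(z) = 1 - 1.16z.
Stationarity requires all roots to lie outside the unit circle, i.e. |z| > 1 for every root.
This is linear in z: 1 + (-1.16) z = 0  =>  z = -1/(-1.16) = 0.862069,  |z| = 0.862069.
Moduli of all roots: 0.8621.
All moduli strictly greater than 1? No.
Verdict: Not stationary.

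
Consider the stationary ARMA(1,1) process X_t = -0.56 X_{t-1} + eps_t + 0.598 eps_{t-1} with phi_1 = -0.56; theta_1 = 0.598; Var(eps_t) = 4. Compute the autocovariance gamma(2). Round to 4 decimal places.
\gamma(2) = -0.0825

Multiply the model equation by X_{t-k} and take expectations. With theta_0 = psi_0 = 1 and psi_j the MA(infinity) weights, this gives
  gamma(k) - sum_i phi_i gamma(k-i) = c_k,
  c_k = sigma^2 * sum_{j=k..q} theta_j psi_{j-k}   (c_k = 0 for k > q),
using gamma(-m) = gamma(m).
psi-weights needed (psi_j = theta_j + sum_i phi_i psi_{j-i}):
  psi_1 = theta_1 + phi_1 = 0.598 + (-0.56) = 0.038
Right-hand sides:
  c_0 = sigma^2 (1 + theta_1 psi_1) = 4 * (1 + (0.598)(0.038)) = 4 * 1.022724 = 4.090896
  c_1 = sigma^2 theta_1 = 4 * (0.598) = 2.392
  c_2 = 0
Equations for k = 0 and k = 1 (AR order 1):
  gamma(0) = phi_1 gamma(1) + c_0
  gamma(1) = phi_1 gamma(0) + c_1
Substituting the second into the first: gamma(0) (1 - phi_1^2) = c_0 + phi_1 c_1, so
  gamma(0) = (c_0 + phi_1 c_1) / (1 - phi_1^2) = (4.090896 + (-0.56)(2.392)) / (1 - (-0.56)^2) = 2.751376 / 0.6864 = 4.008415.
  gamma(1) = phi_1 gamma(0) + c_1 = (-0.56)(4.008415) + (2.392) = 0.147288.
For k = 2 (> q): gamma(2) = phi_1 gamma(1) = (-0.56)(0.147288) = -0.082481.
Therefore gamma(2) = -0.0825 (to 4 decimal places).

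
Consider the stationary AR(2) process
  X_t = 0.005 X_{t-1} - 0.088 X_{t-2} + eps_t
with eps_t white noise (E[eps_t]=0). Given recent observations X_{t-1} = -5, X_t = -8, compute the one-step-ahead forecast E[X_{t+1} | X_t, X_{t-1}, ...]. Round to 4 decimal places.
E[X_{t+1} \mid \mathcal F_t] = 0.4000

For an AR(p) model X_t = c + sum_i phi_i X_{t-i} + eps_t, the
one-step-ahead conditional mean is
  E[X_{t+1} | X_t, ...] = c + sum_i phi_i X_{t+1-i}.
Substitute known values:
  E[X_{t+1} | ...] = (0.005) * (-8) + (-0.088) * (-5)
                   = 0.4000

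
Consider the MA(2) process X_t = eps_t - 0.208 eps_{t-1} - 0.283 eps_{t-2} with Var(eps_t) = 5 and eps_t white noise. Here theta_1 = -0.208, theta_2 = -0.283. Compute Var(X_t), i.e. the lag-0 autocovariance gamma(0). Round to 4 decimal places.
\gamma(0) = 5.6168

For an MA(q) process X_t = eps_t + sum_i theta_i eps_{t-i} with
Var(eps_t) = sigma^2, the variance is
  gamma(0) = sigma^2 * (1 + sum_i theta_i^2).
  sum_i theta_i^2 = (-0.208)^2 + (-0.283)^2 = 0.043264 + 0.080089 = 0.123353.
  gamma(0) = 5 * (1 + 0.123353) = 5 * 1.123353 = 5.616765, which rounds to 5.6168.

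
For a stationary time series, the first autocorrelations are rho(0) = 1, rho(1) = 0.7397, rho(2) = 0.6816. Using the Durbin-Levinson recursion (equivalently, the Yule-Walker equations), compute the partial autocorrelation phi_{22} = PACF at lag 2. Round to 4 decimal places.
\phi_{22} = 0.2969

The PACF at lag k is phi_{kk}, the last component of the solution
to the Yule-Walker system G_k phi = r_k where
  (G_k)_{ij} = rho(|i - j|), (r_k)_i = rho(i), i,j = 1..k.
Equivalently, Durbin-Levinson gives phi_{kk} iteratively:
  phi_{11} = rho(1)
  phi_{kk} = [rho(k) - sum_{j=1..k-1} phi_{k-1,j} rho(k-j)]
            / [1 - sum_{j=1..k-1} phi_{k-1,j} rho(j)],
  phi_{k,j} = phi_{k-1,j} - phi_{kk} phi_{k-1,k-j},  j = 1..k-1.
Step k = 1:
  phi_11 = rho(1) = 0.7397.
Step k = 2:
  phi_22 = [rho(2) - phi_11 rho(1)] / [1 - phi_11 rho(1)] = [0.6816 - (0.7397)(0.7397)] / [1 - (0.7397)(0.7397)]
         = 0.13444391 / 0.45284391 = 0.2969.
Therefore phi_{22} = 0.2969.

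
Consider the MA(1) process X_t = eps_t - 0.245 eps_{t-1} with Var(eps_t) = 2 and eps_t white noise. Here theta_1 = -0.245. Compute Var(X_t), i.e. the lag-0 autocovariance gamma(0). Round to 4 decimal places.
\gamma(0) = 2.1201

For an MA(q) process X_t = eps_t + sum_i theta_i eps_{t-i} with
Var(eps_t) = sigma^2, the variance is
  gamma(0) = sigma^2 * (1 + sum_i theta_i^2).
  sum_i theta_i^2 = (-0.245)^2 = 0.060025.
  gamma(0) = 2 * (1 + 0.060025) = 2 * 1.060025 = 2.12005, which rounds to 2.1201.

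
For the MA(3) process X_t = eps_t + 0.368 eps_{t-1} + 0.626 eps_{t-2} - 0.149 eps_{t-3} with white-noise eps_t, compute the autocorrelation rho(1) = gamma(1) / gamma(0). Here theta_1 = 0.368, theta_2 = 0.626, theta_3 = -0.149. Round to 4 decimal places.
\rho(1) = 0.3260

For an MA(q) process with theta_0 = 1, the autocovariance is
  gamma(k) = sigma^2 * sum_{i=0..q-k} theta_i * theta_{i+k},
and rho(k) = gamma(k) / gamma(0). Sigma^2 cancels.
  numerator   = (1)*(0.368) + (0.368)*(0.626) + (0.626)*(-0.149) = 0.505094.
  denominator = (1)^2 + (0.368)^2 + (0.626)^2 + (-0.149)^2 = 1.549501.
  rho(1) = 0.505094 / 1.549501 = 0.3260.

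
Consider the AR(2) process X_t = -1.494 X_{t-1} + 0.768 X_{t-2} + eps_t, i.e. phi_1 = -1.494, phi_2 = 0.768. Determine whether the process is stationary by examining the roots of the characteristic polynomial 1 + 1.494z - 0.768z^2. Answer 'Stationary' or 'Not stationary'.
\text{Not stationary}

The AR(p) characteristic polynomial is P(z) = 1 + 1.494z - 0.768z^2.
Stationarity requires all roots to lie outside the unit circle, i.e. |z| > 1 for every root.
Set 1 + (1.494) z + (-0.768) z^2 = 0, i.e. a z^2 + b z + c = 0 with a = -0.768, b = 1.494, c = 1.
Discriminant D = b^2 - 4ac = (1.494)^2 - 4*(-0.768)*1 = 2.232036 - (-3.072) = 5.304036.
D >= 0, so the roots are real: z = (-b +/- sqrt(D)) / (2a) = (-1.494 +/- 2.303049) / (-1.536).
  z_1 = (-1.494 + 2.303049) / (-1.536) = -0.5267,   |z_1| = 0.5267.
  z_2 = (-1.494 - 2.303049) / (-1.536) = 2.472,   |z_2| = 2.472.
Moduli of all roots: 0.5267, 2.4720.
All moduli strictly greater than 1? No.
Verdict: Not stationary.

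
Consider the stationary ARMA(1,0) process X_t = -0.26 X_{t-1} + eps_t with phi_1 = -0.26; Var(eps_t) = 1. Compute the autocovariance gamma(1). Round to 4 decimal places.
\gamma(1) = -0.2789

Multiply the model equation by X_{t-k} and take expectations. With theta_0 = psi_0 = 1 and psi_j the MA(infinity) weights, this gives
  gamma(k) - sum_i phi_i gamma(k-i) = c_k,
  c_k = sigma^2 * sum_{j=k..q} theta_j psi_{j-k}   (c_k = 0 for k > q),
using gamma(-m) = gamma(m).
Pure AR (q = 0): c_0 = sigma^2 = 1, c_k = 0 for k >= 1.
Equations for k = 0 and k = 1 (AR order 1):
  gamma(0) = phi_1 gamma(1) + c_0
  gamma(1) = phi_1 gamma(0) + c_1
Substituting the second into the first: gamma(0) (1 - phi_1^2) = c_0 + phi_1 c_1, so
  gamma(0) = c_0 / (1 - phi_1^2) = 1 / (1 - (-0.26)^2) = 1 / 0.9324 = 1.072501.
  gamma(1) = phi_1 gamma(0) = (-0.26)(1.072501) = -0.27885.
Therefore gamma(1) = -0.2789 (to 4 decimal places).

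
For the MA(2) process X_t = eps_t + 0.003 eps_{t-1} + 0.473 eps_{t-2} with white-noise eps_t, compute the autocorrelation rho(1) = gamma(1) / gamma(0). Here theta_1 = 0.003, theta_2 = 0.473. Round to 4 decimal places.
\rho(1) = 0.0036

For an MA(q) process with theta_0 = 1, the autocovariance is
  gamma(k) = sigma^2 * sum_{i=0..q-k} theta_i * theta_{i+k},
and rho(k) = gamma(k) / gamma(0). Sigma^2 cancels.
  numerator   = (1)*(0.003) + (0.003)*(0.473) = 0.004419.
  denominator = (1)^2 + (0.003)^2 + (0.473)^2 = 1.223738.
  rho(1) = 0.004419 / 1.223738 = 0.0036.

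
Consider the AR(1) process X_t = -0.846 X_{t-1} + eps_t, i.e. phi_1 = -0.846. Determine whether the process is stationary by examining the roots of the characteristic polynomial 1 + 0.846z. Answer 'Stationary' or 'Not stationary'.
\text{Stationary}

The AR(p) characteristic polynomial is P(z) = 1 + 0.846z.
Stationarity requires all roots to lie outside the unit circle, i.e. |z| > 1 for every root.
This is linear in z: 1 + (0.846) z = 0  =>  z = -1/(0.846) = -1.182033,  |z| = 1.182033.
Moduli of all roots: 1.1820.
All moduli strictly greater than 1? Yes.
Verdict: Stationary.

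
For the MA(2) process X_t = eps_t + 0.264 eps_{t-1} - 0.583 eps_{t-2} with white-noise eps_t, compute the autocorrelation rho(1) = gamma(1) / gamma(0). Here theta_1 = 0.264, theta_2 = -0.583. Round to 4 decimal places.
\rho(1) = 0.0781

For an MA(q) process with theta_0 = 1, the autocovariance is
  gamma(k) = sigma^2 * sum_{i=0..q-k} theta_i * theta_{i+k},
and rho(k) = gamma(k) / gamma(0). Sigma^2 cancels.
  numerator   = (1)*(0.264) + (0.264)*(-0.583) = 0.110088.
  denominator = (1)^2 + (0.264)^2 + (-0.583)^2 = 1.409585.
  rho(1) = 0.110088 / 1.409585 = 0.0781.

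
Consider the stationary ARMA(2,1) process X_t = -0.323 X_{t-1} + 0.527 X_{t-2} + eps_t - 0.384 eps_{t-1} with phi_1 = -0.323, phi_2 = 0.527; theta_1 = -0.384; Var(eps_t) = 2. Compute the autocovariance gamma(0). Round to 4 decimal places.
\gamma(0) = 8.6748

Multiply the model equation by X_{t-k} and take expectations. With theta_0 = psi_0 = 1 and psi_j the MA(infinity) weights, this gives
  gamma(k) - sum_i phi_i gamma(k-i) = c_k,
  c_k = sigma^2 * sum_{j=k..q} theta_j psi_{j-k}   (c_k = 0 for k > q),
using gamma(-m) = gamma(m).
psi-weights needed (psi_j = theta_j + sum_i phi_i psi_{j-i}):
  psi_1 = theta_1 + phi_1 = -0.384 + (-0.323) = -0.707
Right-hand sides:
  c_0 = sigma^2 (1 + theta_1 psi_1) = 2 * (1 + (-0.384)(-0.707)) = 2 * 1.271488 = 2.542976
  c_1 = sigma^2 theta_1 = 2 * (-0.384) = -0.768
  c_2 = 0
Equations for k = 0, 1, 2 (AR order 2, c_2 = 0):
  (E0) gamma(0) = phi_1 gamma(1) + phi_2 gamma(2) + c_0
  (E1) gamma(1) = phi_1 gamma(0) + phi_2 gamma(1) + c_1
  (E2) gamma(2) = phi_1 gamma(1) + phi_2 gamma(0)
From (E1): gamma(1) = A gamma(0) + B with
  A = phi_1 / (1 - phi_2) = -0.323 / 0.473 = -0.682875,   B = c_1 / (1 - phi_2) = -0.768 / 0.473 = -1.623679.
Insert (E2) into (E0): gamma(0) (1 - phi_2^2) = phi_1 (1 + phi_2) gamma(1) + c_0.
  phi_1 (1 + phi_2) = (-0.323)(1.527) = -0.493221,   1 - phi_2^2 = 0.722271.
Replace gamma(1) by A gamma(0) + B and collect gamma(0):
  gamma(0) [0.722271 - (-0.493221)(-0.682875)] = (-0.493221)(-1.623679) + 2.542976
  gamma(0) * 0.385463 = 3.343808
  gamma(0) = 3.343808 / 0.385463 = 8.674794.
Therefore gamma(0) = 8.6748 (to 4 decimal places).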